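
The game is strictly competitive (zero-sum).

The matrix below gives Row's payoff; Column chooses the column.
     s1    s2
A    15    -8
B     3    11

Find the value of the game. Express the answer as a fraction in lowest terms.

189/31

Row minima are -8 and 3, so Row's maximin is 3; column maxima are 15 and 11, so Column's minimax is 11. These differ, so the equilibrium is in mixed strategies.
Let Row play A with probability p. Column is indifferent when 15p + 3(1−p) = −8p + 11(1−p), giving p = 8/31.
Let Column play s1 with probability q. Row is indifferent when 15q − 8(1−q) = 3q + 11(1−q), giving q = 19/31.
The value is 15·(19/31) + (-8)·(12/31) = 189/31.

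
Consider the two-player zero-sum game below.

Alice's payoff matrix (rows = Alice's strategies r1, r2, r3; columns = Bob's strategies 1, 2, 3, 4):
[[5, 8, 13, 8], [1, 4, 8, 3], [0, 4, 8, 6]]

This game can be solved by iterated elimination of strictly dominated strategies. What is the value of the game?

Column 2 is strictly dominated by 1 for Bob (5<8, 1<4, 0<4); eliminate 2.
Row r3 is strictly dominated by row r1 (5>0, 13>8, 8>6); eliminate r3.
Row r2 is strictly dominated by row r1 (5>1, 13>8, 8>3); eliminate r2.
Column 4 is strictly dominated by 1 for Bob (5<8); eliminate 4.
Column 3 is strictly dominated by 1 for Bob (5<13); eliminate 3.
Only (r1, 1) remains, with payoff 5.

5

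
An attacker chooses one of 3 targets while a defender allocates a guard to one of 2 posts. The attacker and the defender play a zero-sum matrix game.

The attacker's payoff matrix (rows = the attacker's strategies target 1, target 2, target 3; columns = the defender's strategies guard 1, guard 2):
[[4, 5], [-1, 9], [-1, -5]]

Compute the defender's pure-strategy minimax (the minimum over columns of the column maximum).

4

The worst case (largest entry) in each column is guard 1: 4, guard 2: 9.
The best (smallest) of these is 4.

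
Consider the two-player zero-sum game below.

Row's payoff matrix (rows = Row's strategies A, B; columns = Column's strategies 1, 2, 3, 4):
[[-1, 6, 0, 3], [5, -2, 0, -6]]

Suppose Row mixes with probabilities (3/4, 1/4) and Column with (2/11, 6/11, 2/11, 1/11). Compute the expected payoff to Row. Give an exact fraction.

103/44

Against (2/11, 6/11, 2/11, 1/11), each row's expected payoff is A: 37/11; B: -8/11.
Taking the (3/4, 1/4)-weighted average: (3/4)·(37/11) + (1/4)·(-8/11) = 103/44.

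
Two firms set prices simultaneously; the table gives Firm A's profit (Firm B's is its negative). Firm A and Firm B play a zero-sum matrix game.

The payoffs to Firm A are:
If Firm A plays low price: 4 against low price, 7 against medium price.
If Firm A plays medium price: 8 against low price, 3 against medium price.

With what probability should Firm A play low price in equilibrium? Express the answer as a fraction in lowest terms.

5/8

Row minima are 4 and 3, so Firm A's maximin is 4; column maxima are 8 and 7, so Firm B's minimax is 7. These differ, so the equilibrium is in mixed strategies.
Let Firm A play low price with probability p. Firm B is indifferent when 4p + 8(1−p) = 7p + 3(1−p), giving p = 5/8.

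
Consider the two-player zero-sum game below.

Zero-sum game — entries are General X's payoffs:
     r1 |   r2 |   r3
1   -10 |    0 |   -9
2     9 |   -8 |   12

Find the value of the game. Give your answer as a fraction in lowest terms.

-80/27

Column r3 is strictly dominated by r1 for General Y (it gives General X more in every row).
The remaining 2×2 game on (1, 2) × (r1, r2) has no saddle point. Let General X play 1 with probability p; indifference gives −10p + 9(1−p) = −8(1−p), so p = 17/27.
Similarly General Y's optimal q on r1 is 8/27, and the value is -10·(8/27) + (0)·(19/27) = -80/27.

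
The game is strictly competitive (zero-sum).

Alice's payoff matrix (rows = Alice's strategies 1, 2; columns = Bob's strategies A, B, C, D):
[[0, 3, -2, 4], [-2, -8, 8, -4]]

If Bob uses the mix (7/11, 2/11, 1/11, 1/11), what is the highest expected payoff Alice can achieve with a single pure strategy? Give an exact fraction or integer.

1: (0)·(7/11) + (3)·(2/11) + (-2)·(1/11) + (4)·(1/11) = 8/11.
2: (-2)·(7/11) + (-8)·(2/11) + (8)·(1/11) + (-4)·(1/11) = -26/11.
The best pure response is 1 with expected payoff 8/11.

8/11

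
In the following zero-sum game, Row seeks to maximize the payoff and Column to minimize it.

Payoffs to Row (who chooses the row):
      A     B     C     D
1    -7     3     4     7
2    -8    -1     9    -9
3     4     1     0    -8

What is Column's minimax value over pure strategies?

3

The worst case (largest entry) in each column is A: 4, B: 3, C: 9, D: 7.
The best (smallest) of these is 3.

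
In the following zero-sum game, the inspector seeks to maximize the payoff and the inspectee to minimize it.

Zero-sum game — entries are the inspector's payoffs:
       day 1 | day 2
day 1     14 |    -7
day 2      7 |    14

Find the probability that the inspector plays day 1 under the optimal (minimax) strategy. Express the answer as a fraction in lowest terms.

Row minima are -7 and 7, so the inspector's maximin is 7; column maxima are 14 and 14, so the inspectee's minimax is 14. These differ, so the equilibrium is in mixed strategies.
Let the inspector play day 1 with probability p. The inspectee is indifferent when 14p + 7(1−p) = −7p + 14(1−p), giving p = 1/4.

1/4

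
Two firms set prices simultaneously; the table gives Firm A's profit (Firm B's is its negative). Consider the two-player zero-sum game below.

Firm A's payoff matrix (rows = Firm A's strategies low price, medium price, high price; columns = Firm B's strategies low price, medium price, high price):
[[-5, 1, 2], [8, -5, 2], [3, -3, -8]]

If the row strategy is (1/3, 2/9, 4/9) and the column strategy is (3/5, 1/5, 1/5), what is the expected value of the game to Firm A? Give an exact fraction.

Against (3/5, 1/5, 1/5), each row's expected payoff is low price: -12/5; medium price: 21/5; high price: -2/5.
Taking the (1/3, 2/9, 4/9)-weighted average: (1/3)·(-12/5) + (2/9)·(21/5) + (4/9)·(-2/5) = -2/45.

-2/45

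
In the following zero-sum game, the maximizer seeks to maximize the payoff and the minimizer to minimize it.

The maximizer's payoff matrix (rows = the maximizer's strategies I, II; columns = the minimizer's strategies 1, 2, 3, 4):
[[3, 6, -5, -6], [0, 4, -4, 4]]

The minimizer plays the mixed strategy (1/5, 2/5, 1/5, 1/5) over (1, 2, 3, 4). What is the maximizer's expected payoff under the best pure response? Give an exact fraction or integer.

I: (3)·(1/5) + (6)·(2/5) + (-5)·(1/5) + (-6)·(1/5) = 4/5.
II: (0)·(1/5) + (4)·(2/5) + (-4)·(1/5) + (4)·(1/5) = 8/5.
The best pure response is II with expected payoff 8/5.

8/5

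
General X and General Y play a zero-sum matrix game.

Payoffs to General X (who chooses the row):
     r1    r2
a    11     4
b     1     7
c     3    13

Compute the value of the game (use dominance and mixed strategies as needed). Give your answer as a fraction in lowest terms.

131/17

Row b is strictly dominated by row c, so General X never plays it.
The remaining 2×2 game on (a, c) × (r1, r2) has no saddle point. Let General X play a with probability p; indifference gives 11p + 3(1−p) = 4p + 13(1−p), so p = 10/17.
Similarly General Y's optimal q on r1 is 9/17, and the value is 11·(9/17) + (4)·(8/17) = 131/17.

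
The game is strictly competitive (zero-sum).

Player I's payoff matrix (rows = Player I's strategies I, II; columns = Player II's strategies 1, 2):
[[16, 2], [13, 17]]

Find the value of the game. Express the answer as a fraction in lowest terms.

Row minima are 2 and 13, so Player I's maximin is 13; column maxima are 16 and 17, so Player II's minimax is 16. These differ, so the equilibrium is in mixed strategies.
Let Player I play I with probability p. Player II is indifferent when 16p + 13(1−p) = 2p + 17(1−p), giving p = 2/9.
Let Player II play 1 with probability q. Player I is indifferent when 16q + 2(1−q) = 13q + 17(1−q), giving q = 5/6.
The value is 16·(5/6) + (2)·(1/6) = 41/3.

41/3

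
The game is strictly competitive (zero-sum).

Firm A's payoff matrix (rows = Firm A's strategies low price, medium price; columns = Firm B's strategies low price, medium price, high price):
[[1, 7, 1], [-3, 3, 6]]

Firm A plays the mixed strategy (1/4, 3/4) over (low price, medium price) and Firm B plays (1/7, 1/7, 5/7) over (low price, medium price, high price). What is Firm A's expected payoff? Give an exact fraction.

Against (1/7, 1/7, 5/7), each row's expected payoff is low price: 13/7; medium price: 30/7.
Taking the (1/4, 3/4)-weighted average: (1/4)·(13/7) + (3/4)·(30/7) = 103/28.

103/28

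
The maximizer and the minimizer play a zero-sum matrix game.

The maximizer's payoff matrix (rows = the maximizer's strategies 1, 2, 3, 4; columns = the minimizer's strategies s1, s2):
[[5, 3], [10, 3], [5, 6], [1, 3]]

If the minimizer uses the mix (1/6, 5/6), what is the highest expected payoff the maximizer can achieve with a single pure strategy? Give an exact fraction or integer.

35/6

1: (5)·(1/6) + (3)·(5/6) = 10/3.
2: (10)·(1/6) + (3)·(5/6) = 25/6.
3: (5)·(1/6) + (6)·(5/6) = 35/6.
4: (1)·(1/6) + (3)·(5/6) = 8/3.
The best pure response is 3 with expected payoff 35/6.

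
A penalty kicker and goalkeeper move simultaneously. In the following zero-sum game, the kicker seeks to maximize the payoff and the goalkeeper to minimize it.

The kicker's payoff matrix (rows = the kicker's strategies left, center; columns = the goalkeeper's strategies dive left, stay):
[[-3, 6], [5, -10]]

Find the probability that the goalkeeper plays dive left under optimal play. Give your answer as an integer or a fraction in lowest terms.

2/3

Row minima are -3 and -10, so the kicker's maximin is -3; column maxima are 5 and 6, so the goalkeeper's minimax is 5. These differ, so the equilibrium is in mixed strategies.
Let the goalkeeper play dive left with probability q. The kicker is indifferent when −3q + 6(1−q) = 5q − 10(1−q), giving q = 2/3.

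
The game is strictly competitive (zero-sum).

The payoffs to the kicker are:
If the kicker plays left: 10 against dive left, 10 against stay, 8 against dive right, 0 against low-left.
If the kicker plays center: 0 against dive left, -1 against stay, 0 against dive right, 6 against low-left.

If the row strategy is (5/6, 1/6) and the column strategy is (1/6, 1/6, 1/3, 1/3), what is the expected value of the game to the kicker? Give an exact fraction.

Against (1/6, 1/6, 1/3, 1/3), each row's expected payoff is left: 6; center: 11/6.
Taking the (5/6, 1/6)-weighted average: (5/6)·(6) + (1/6)·(11/6) = 191/36.

191/36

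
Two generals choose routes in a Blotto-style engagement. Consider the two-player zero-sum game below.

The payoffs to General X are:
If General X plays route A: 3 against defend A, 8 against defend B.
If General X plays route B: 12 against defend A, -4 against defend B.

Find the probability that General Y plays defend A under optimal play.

4/7

Row minima are 3 and -4, so General X's maximin is 3; column maxima are 12 and 8, so General Y's minimax is 8. These differ, so the equilibrium is in mixed strategies.
Let General Y play defend A with probability q. General X is indifferent when 3q + 8(1−q) = 12q − 4(1−q), giving q = 4/7.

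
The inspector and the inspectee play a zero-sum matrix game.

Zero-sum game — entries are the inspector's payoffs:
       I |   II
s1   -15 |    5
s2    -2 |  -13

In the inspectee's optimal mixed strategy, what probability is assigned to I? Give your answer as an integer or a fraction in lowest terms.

Row minima are -15 and -13, so the inspector's maximin is -13; column maxima are -2 and 5, so the inspectee's minimax is -2. These differ, so the equilibrium is in mixed strategies.
Let the inspectee play I with probability q. The inspector is indifferent when −15q + 5(1−q) = −2q − 13(1−q), giving q = 18/31.

18/31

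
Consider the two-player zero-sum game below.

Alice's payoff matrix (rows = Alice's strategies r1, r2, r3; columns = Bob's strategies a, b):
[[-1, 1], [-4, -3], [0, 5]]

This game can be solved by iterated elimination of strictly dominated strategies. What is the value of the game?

0

Column b is strictly dominated by a for Bob (-1<1, -4<-3, 0<5); eliminate b.
Row r1 is strictly dominated by row r3 (0>-1); eliminate r1.
Row r2 is strictly dominated by row r3 (0>-4); eliminate r2.
Only (r3, a) remains, with payoff 0.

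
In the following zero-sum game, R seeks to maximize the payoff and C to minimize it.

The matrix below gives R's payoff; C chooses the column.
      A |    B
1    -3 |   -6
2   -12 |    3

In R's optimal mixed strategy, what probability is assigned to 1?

Row minima are -6 and -12, so R's maximin is -6; column maxima are -3 and 3, so C's minimax is -3. These differ, so the equilibrium is in mixed strategies.
Let R play 1 with probability p. C is indifferent when −3p − 12(1−p) = −6p + 3(1−p), giving p = 5/6.

5/6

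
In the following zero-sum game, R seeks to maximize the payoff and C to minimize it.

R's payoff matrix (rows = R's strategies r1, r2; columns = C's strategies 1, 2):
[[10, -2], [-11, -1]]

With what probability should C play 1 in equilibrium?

1/22

Row minima are -2 and -11, so R's maximin is -2; column maxima are 10 and -1, so C's minimax is -1. These differ, so the equilibrium is in mixed strategies.
Let C play 1 with probability q. R is indifferent when 10q − 2(1−q) = −11q − (1−q), giving q = 1/22.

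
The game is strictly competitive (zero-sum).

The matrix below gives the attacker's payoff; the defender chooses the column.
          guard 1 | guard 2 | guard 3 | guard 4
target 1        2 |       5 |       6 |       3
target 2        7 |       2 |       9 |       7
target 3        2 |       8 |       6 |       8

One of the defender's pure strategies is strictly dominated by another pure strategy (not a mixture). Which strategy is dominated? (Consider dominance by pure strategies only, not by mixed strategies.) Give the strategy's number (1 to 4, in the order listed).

The defender prefers columns that give the attacker less. Compare guard 3 with guard 1: 2 < 6, 7 < 9, 2 < 6.
So guard 1 strictly dominates guard 3 for the defender; guard 3 is strictly dominated.

3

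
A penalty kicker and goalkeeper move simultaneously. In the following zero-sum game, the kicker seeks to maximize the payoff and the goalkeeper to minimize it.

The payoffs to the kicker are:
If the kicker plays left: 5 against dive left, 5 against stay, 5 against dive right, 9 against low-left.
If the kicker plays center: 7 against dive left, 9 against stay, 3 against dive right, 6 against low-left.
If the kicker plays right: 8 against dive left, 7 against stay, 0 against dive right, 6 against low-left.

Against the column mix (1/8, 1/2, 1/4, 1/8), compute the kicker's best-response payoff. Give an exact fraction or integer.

left: (5)·(1/8) + (5)·(1/2) + (5)·(1/4) + (9)·(1/8) = 11/2.
center: (7)·(1/8) + (9)·(1/2) + (3)·(1/4) + (6)·(1/8) = 55/8.
right: (8)·(1/8) + (7)·(1/2) + (0)·(1/4) + (6)·(1/8) = 21/4.
The best pure response is center with expected payoff 55/8.

55/8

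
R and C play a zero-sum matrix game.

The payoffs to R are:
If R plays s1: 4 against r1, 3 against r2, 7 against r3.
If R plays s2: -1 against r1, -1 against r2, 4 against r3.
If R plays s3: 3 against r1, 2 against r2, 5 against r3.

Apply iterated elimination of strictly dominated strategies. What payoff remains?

3

Column r3 is strictly dominated by r1 for C (4<7, -1<4, 3<5); eliminate r3.
Row s2 is strictly dominated by row s1 (4>-1, 3>-1); eliminate s2.
Column r1 is strictly dominated by r2 for C (3<4, 2<3); eliminate r1.
Row s3 is strictly dominated by row s1 (3>2); eliminate s3.
Only (s1, r2) remains, with payoff 3.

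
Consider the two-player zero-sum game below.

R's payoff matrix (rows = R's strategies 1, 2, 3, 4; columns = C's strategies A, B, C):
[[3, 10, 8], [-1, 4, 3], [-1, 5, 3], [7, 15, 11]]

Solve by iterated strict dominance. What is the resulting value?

7

Row 3 is strictly dominated by row 1 (3>-1, 10>5, 8>3); eliminate 3.
Row 1 is strictly dominated by row 4 (7>3, 15>10, 11>8); eliminate 1.
Row 2 is strictly dominated by row 4 (7>-1, 15>4, 11>3); eliminate 2.
Column C is strictly dominated by A for C (7<11); eliminate C.
Column B is strictly dominated by A for C (7<15); eliminate B.
Only (4, A) remains, with payoff 7.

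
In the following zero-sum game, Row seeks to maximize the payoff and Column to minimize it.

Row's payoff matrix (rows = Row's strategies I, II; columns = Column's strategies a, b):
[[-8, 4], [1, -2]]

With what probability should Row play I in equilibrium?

Row minima are -8 and -2, so Row's maximin is -2; column maxima are 1 and 4, so Column's minimax is 1. These differ, so the equilibrium is in mixed strategies.
Let Row play I with probability p. Column is indifferent when −8p + (1−p) = 4p − 2(1−p), giving p = 1/5.

1/5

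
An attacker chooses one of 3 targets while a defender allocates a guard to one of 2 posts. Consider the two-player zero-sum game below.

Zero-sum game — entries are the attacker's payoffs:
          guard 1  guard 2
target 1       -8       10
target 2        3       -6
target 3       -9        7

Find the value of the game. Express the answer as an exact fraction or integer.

-2/3

Row target 3 is strictly dominated by row target 1, so the attacker never plays it.
The remaining 2×2 game on (target 1, target 2) × (guard 1, guard 2) has no saddle point. Let the attacker play target 1 with probability p; indifference gives −8p + 3(1−p) = 10p − 6(1−p), so p = 1/3.
Similarly the defender's optimal q on guard 1 is 16/27, and the value is -8·(16/27) + (10)·(11/27) = -2/3.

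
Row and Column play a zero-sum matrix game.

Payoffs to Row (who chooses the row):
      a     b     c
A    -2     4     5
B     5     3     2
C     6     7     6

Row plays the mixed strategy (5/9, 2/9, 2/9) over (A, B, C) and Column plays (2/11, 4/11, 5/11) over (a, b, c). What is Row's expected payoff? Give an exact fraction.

389/99

Against (2/11, 4/11, 5/11), each row's expected payoff is A: 37/11; B: 32/11; C: 70/11.
Taking the (5/9, 2/9, 2/9)-weighted average: (5/9)·(37/11) + (2/9)·(32/11) + (2/9)·(70/11) = 389/99.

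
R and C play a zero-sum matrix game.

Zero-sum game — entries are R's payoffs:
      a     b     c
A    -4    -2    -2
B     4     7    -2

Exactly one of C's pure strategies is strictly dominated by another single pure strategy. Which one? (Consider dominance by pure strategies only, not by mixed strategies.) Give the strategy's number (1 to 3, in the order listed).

C prefers columns that give R less. Compare b with a: -4 < -2, 4 < 7.
So a strictly dominates b for C; b is strictly dominated.

2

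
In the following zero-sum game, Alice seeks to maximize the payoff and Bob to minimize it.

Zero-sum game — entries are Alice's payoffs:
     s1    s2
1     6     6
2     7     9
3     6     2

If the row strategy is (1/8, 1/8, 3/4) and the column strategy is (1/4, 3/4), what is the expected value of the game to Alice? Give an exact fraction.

65/16

Against (1/4, 3/4), each row's expected payoff is 1: 6; 2: 17/2; 3: 3.
Taking the (1/8, 1/8, 3/4)-weighted average: (1/8)·(6) + (1/8)·(17/2) + (3/4)·(3) = 65/16.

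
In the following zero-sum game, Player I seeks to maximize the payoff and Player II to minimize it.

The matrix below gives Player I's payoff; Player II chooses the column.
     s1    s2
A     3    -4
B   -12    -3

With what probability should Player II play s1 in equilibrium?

1/16

Row minima are -4 and -12, so Player I's maximin is -4; column maxima are 3 and -3, so Player II's minimax is -3. These differ, so the equilibrium is in mixed strategies.
Let Player II play s1 with probability q. Player I is indifferent when 3q − 4(1−q) = −12q − 3(1−q), giving q = 1/16.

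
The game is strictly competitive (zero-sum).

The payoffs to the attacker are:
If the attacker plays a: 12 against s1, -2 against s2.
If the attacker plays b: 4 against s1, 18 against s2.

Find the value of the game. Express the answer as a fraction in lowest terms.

8

Row minima are -2 and 4, so the attacker's maximin is 4; column maxima are 12 and 18, so the defender's minimax is 12. These differ, so the equilibrium is in mixed strategies.
Let the attacker play a with probability p. The defender is indifferent when 12p + 4(1−p) = −2p + 18(1−p), giving p = 1/2.
Let the defender play s1 with probability q. The attacker is indifferent when 12q − 2(1−q) = 4q + 18(1−q), giving q = 5/7.
The value is 12·(5/7) + (-2)·(2/7) = 8.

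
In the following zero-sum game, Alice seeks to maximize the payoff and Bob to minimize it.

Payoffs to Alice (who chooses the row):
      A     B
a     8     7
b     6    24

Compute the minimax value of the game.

150/19

Row minima are 7 and 6, so Alice's maximin is 7; column maxima are 8 and 24, so Bob's minimax is 8. These differ, so the equilibrium is in mixed strategies.
Let Alice play a with probability p. Bob is indifferent when 8p + 6(1−p) = 7p + 24(1−p), giving p = 18/19.
Let Bob play A with probability q. Alice is indifferent when 8q + 7(1−q) = 6q + 24(1−q), giving q = 17/19.
The value is 8·(17/19) + (7)·(2/19) = 150/19.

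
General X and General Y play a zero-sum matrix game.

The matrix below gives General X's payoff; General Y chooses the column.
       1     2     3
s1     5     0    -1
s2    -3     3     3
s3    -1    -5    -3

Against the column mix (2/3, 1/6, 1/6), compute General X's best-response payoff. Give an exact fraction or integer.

19/6

s1: (5)·(2/3) + (0)·(1/6) + (-1)·(1/6) = 19/6.
s2: (-3)·(2/3) + (3)·(1/6) + (3)·(1/6) = -1.
s3: (-1)·(2/3) + (-5)·(1/6) + (-3)·(1/6) = -2.
The best pure response is s1 with expected payoff 19/6.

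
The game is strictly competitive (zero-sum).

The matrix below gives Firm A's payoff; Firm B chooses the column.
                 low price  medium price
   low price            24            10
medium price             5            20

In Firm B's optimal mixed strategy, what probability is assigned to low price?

Row minima are 10 and 5, so Firm A's maximin is 10; column maxima are 24 and 20, so Firm B's minimax is 20. These differ, so the equilibrium is in mixed strategies.
Let Firm B play low price with probability q. Firm A is indifferent when 24q + 10(1−q) = 5q + 20(1−q), giving q = 10/29.

10/29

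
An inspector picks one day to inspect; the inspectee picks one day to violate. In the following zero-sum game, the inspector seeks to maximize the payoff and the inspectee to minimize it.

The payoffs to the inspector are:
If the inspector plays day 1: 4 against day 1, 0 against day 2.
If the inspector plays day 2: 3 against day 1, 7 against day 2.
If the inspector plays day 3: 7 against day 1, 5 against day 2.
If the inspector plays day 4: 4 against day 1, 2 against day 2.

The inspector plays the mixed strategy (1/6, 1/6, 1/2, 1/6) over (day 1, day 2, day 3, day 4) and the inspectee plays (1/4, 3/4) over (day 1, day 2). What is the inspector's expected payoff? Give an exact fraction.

13/3

Against (1/4, 3/4), each row's expected payoff is day 1: 1; day 2: 6; day 3: 11/2; day 4: 5/2.
Taking the (1/6, 1/6, 1/2, 1/6)-weighted average: (1/6)·(1) + (1/6)·(6) + (1/2)·(11/2) + (1/6)·(5/2) = 13/3.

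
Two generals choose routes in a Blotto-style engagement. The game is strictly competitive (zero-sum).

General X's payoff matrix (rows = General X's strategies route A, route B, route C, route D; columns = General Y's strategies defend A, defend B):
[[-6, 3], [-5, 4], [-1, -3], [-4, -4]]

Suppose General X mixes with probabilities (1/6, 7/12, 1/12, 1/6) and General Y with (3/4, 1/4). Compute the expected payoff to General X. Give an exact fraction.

Against (3/4, 1/4), each row's expected payoff is route A: -15/4; route B: -11/4; route C: -3/2; route D: -4.
Taking the (1/6, 7/12, 1/12, 1/6)-weighted average: (1/6)·(-15/4) + (7/12)·(-11/4) + (1/12)·(-3/2) + (1/6)·(-4) = -145/48.

-145/48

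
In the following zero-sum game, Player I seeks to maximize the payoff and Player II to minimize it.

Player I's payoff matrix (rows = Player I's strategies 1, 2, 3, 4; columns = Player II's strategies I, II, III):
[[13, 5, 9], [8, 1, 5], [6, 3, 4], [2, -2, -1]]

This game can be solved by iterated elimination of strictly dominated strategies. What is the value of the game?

Row 3 is strictly dominated by row 1 (13>6, 5>3, 9>4); eliminate 3.
Row 4 is strictly dominated by row 1 (13>2, 5>-2, 9>-1); eliminate 4.
Column III is strictly dominated by II for Player II (5<9, 1<5); eliminate III.
Column I is strictly dominated by II for Player II (5<13, 1<8); eliminate I.
Row 2 is strictly dominated by row 1 (5>1); eliminate 2.
Only (1, II) remains, with payoff 5.

5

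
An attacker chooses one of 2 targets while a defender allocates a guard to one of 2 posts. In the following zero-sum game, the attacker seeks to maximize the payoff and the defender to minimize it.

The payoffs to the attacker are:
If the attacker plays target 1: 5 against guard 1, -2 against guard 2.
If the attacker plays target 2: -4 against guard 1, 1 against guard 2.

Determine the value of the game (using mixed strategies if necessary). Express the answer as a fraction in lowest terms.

-1/4

Row minima are -2 and -4, so the attacker's maximin is -2; column maxima are 5 and 1, so the defender's minimax is 1. These differ, so the equilibrium is in mixed strategies.
Let the attacker play target 1 with probability p. The defender is indifferent when 5p − 4(1−p) = −2p + (1−p), giving p = 5/12.
Let the defender play guard 1 with probability q. The attacker is indifferent when 5q − 2(1−q) = −4q + (1−q), giving q = 1/4.
The value is 5·(1/4) + (-2)·(3/4) = -1/4.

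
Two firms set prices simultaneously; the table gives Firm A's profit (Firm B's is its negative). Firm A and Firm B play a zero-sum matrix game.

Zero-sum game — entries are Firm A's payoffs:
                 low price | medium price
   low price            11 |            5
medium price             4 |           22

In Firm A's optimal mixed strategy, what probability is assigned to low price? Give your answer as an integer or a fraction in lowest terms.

3/4

Row minima are 5 and 4, so Firm A's maximin is 5; column maxima are 11 and 22, so Firm B's minimax is 11. These differ, so the equilibrium is in mixed strategies.
Let Firm A play low price with probability p. Firm B is indifferent when 11p + 4(1−p) = 5p + 22(1−p), giving p = 3/4.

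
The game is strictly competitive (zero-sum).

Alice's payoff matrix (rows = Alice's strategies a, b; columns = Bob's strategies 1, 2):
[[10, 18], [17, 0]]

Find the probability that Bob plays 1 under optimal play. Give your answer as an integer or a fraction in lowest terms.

18/25

Row minima are 10 and 0, so Alice's maximin is 10; column maxima are 17 and 18, so Bob's minimax is 17. These differ, so the equilibrium is in mixed strategies.
Let Bob play 1 with probability q. Alice is indifferent when 10q + 18(1−q) = 17q, giving q = 18/25.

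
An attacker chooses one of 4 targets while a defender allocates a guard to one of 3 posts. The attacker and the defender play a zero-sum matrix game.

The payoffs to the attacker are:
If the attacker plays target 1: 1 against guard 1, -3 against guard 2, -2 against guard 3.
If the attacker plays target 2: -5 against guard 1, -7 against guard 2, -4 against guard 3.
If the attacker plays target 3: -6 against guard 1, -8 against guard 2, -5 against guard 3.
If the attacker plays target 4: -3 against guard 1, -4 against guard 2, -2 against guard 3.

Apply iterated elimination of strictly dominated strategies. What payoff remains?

Row target 2 is strictly dominated by row target 1 (1>-5, -3>-7, -2>-4); eliminate target 2.
Row target 3 is strictly dominated by row target 1 (1>-6, -3>-8, -2>-5); eliminate target 3.
Column guard 1 is strictly dominated by guard 2 for the defender (-3<1, -4<-3); eliminate guard 1.
Column guard 3 is strictly dominated by guard 2 for the defender (-3<-2, -4<-2); eliminate guard 3.
Row target 4 is strictly dominated by row target 1 (-3>-4); eliminate target 4.
Only (target 1, guard 2) remains, with payoff -3.

-3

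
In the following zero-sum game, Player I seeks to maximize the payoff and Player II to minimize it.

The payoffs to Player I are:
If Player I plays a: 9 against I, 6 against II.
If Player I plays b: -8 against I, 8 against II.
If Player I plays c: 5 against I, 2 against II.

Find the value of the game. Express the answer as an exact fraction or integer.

120/19

Row c is strictly dominated by row a, so Player I never plays it.
The remaining 2×2 game on (a, b) × (I, II) has no saddle point. Let Player I play a with probability p; indifference gives 9p − 8(1−p) = 6p + 8(1−p), so p = 16/19.
Similarly Player II's optimal q on I is 2/19, and the value is 9·(2/19) + (6)·(17/19) = 120/19.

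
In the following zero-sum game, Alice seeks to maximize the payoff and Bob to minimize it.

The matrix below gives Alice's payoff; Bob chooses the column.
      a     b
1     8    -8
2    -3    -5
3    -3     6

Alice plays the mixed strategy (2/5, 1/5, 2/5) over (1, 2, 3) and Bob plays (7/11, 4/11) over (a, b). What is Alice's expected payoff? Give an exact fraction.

13/55

Against (7/11, 4/11), each row's expected payoff is 1: 24/11; 2: -41/11; 3: 3/11.
Taking the (2/5, 1/5, 2/5)-weighted average: (2/5)·(24/11) + (1/5)·(-41/11) + (2/5)·(3/11) = 13/55.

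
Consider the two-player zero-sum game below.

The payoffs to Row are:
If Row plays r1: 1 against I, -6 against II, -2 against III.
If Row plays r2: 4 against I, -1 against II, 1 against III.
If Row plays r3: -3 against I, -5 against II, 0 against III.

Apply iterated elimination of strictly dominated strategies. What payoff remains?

-1

Row r3 is strictly dominated by row r2 (4>-3, -1>-5, 1>0); eliminate r3.
Row r1 is strictly dominated by row r2 (4>1, -1>-6, 1>-2); eliminate r1.
Column I is strictly dominated by II for Column (-1<4); eliminate I.
Column III is strictly dominated by II for Column (-1<1); eliminate III.
Only (r2, II) remains, with payoff -1.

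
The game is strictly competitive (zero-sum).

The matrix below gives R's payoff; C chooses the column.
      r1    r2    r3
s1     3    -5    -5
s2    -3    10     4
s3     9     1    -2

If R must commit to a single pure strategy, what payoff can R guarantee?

The worst-case payoff for each row is s1: -5, s2: -3, s3: -2.
The best of these is -2.

-2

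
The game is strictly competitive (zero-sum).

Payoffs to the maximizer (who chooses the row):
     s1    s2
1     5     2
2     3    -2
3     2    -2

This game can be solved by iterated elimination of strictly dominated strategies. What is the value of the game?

2

Row 3 is strictly dominated by row 1 (5>2, 2>-2); eliminate 3.
Row 2 is strictly dominated by row 1 (5>3, 2>-2); eliminate 2.
Column s1 is strictly dominated by s2 for the minimizer (2<5); eliminate s1.
Only (1, s2) remains, with payoff 2.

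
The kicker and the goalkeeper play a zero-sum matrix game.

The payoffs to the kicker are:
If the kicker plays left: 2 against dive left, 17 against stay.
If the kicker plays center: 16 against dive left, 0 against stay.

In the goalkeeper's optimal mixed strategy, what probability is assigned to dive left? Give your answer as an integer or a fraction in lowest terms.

Row minima are 2 and 0, so the kicker's maximin is 2; column maxima are 16 and 17, so the goalkeeper's minimax is 16. These differ, so the equilibrium is in mixed strategies.
Let the goalkeeper play dive left with probability q. The kicker is indifferent when 2q + 17(1−q) = 16q, giving q = 17/31.

17/31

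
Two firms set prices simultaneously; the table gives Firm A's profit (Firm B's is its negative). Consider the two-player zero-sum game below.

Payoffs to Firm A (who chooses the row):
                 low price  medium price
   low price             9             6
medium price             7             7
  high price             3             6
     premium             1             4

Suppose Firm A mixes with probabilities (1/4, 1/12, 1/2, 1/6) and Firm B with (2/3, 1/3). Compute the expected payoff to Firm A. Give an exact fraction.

Against (2/3, 1/3), each row's expected payoff is low price: 8; medium price: 7; high price: 4; premium: 2.
Taking the (1/4, 1/12, 1/2, 1/6)-weighted average: (1/4)·(8) + (1/12)·(7) + (1/2)·(4) + (1/6)·(2) = 59/12.

59/12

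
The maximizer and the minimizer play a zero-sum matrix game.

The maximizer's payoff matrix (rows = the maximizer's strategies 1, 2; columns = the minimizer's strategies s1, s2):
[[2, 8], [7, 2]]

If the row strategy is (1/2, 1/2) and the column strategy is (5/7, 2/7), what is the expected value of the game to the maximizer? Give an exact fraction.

Against (5/7, 2/7), each row's expected payoff is 1: 26/7; 2: 39/7.
Taking the (1/2, 1/2)-weighted average: (1/2)·(26/7) + (1/2)·(39/7) = 65/14.

65/14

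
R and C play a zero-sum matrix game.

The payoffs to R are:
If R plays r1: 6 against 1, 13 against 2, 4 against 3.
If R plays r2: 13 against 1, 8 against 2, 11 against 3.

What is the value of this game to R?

37/4

Column 1 is strictly dominated by 3 for C (it gives R more in every row).
The remaining 2×2 game on (r1, r2) × (2, 3) has no saddle point. Let R play r1 with probability p; indifference gives 13p + 8(1−p) = 4p + 11(1−p), so p = 1/4.
Similarly C's optimal q on 2 is 7/12, and the value is 13·(7/12) + (4)·(5/12) = 37/4.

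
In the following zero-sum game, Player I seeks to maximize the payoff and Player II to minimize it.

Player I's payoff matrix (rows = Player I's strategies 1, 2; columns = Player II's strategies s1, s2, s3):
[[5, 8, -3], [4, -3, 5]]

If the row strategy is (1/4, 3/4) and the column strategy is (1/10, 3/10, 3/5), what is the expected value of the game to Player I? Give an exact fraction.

Against (1/10, 3/10, 3/5), each row's expected payoff is 1: 11/10; 2: 5/2.
Taking the (1/4, 3/4)-weighted average: (1/4)·(11/10) + (3/4)·(5/2) = 43/20.

43/20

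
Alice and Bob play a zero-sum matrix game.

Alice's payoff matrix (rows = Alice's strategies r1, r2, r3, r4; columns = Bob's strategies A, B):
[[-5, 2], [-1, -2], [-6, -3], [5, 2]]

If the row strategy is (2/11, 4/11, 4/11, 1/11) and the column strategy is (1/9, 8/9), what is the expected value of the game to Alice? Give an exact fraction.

Against (1/9, 8/9), each row's expected payoff is r1: 11/9; r2: -17/9; r3: -10/3; r4: 7/3.
Taking the (2/11, 4/11, 4/11, 1/11)-weighted average: (2/11)·(11/9) + (4/11)·(-17/9) + (4/11)·(-10/3) + (1/11)·(7/3) = -145/99.

-145/99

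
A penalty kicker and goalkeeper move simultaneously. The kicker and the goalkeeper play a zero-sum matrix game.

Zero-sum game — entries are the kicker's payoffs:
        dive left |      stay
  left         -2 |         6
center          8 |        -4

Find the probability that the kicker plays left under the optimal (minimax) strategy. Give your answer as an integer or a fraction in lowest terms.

Row minima are -2 and -4, so the kicker's maximin is -2; column maxima are 8 and 6, so the goalkeeper's minimax is 6. These differ, so the equilibrium is in mixed strategies.
Let the kicker play left with probability p. The goalkeeper is indifferent when −2p + 8(1−p) = 6p − 4(1−p), giving p = 3/5.

3/5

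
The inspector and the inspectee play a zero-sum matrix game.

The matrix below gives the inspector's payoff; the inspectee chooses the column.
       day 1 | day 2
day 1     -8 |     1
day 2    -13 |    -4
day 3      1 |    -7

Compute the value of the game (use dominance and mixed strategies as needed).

-55/17

Row day 2 is strictly dominated by row day 1, so the inspector never plays it.
The remaining 2×2 game on (day 1, day 3) × (day 1, day 2) has no saddle point. Let the inspector play day 1 with probability p; indifference gives −8p + (1−p) = p − 7(1−p), so p = 8/17.
Similarly the inspectee's optimal q on day 1 is 8/17, and the value is -8·(8/17) + (1)·(9/17) = -55/17.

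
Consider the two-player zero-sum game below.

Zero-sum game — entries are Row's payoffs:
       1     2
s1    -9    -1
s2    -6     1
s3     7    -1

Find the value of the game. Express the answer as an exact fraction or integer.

1/15

Row s1 is strictly dominated by row s2, so Row never plays it.
The remaining 2×2 game on (s2, s3) × (1, 2) has no saddle point. Let Row play s2 with probability p; indifference gives −6p + 7(1−p) = p − (1−p), so p = 8/15.
Similarly Column's optimal q on 1 is 2/15, and the value is -6·(2/15) + (1)·(13/15) = 1/15.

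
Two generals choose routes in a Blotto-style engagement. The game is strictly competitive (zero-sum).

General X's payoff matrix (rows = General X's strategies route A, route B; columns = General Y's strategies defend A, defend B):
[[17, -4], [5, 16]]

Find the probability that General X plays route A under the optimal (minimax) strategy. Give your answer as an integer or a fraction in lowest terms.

Row minima are -4 and 5, so General X's maximin is 5; column maxima are 17 and 16, so General Y's minimax is 16. These differ, so the equilibrium is in mixed strategies.
Let General X play route A with probability p. General Y is indifferent when 17p + 5(1−p) = −4p + 16(1−p), giving p = 11/32.

11/32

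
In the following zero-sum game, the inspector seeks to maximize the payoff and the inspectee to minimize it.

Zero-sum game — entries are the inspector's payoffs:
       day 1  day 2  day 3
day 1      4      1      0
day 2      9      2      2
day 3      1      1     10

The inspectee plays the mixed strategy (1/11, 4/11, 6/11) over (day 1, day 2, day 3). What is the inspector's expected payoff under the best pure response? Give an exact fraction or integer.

day 1: (4)·(1/11) + (1)·(4/11) + (0)·(6/11) = 8/11.
day 2: (9)·(1/11) + (2)·(4/11) + (2)·(6/11) = 29/11.
day 3: (1)·(1/11) + (1)·(4/11) + (10)·(6/11) = 65/11.
The best pure response is day 3 with expected payoff 65/11.

65/11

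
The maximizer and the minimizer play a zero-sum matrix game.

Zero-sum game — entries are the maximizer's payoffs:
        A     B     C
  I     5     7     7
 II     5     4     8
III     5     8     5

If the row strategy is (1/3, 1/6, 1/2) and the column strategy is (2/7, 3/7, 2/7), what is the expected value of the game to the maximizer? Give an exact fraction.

130/21

Against (2/7, 3/7, 2/7), each row's expected payoff is I: 45/7; II: 38/7; III: 44/7.
Taking the (1/3, 1/6, 1/2)-weighted average: (1/3)·(45/7) + (1/6)·(38/7) + (1/2)·(44/7) = 130/21.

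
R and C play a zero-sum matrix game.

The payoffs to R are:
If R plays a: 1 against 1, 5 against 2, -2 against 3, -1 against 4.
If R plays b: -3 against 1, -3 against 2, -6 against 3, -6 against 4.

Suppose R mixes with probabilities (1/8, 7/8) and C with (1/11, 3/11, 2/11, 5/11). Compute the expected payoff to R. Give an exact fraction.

-371/88

Against (1/11, 3/11, 2/11, 5/11), each row's expected payoff is a: 7/11; b: -54/11.
Taking the (1/8, 7/8)-weighted average: (1/8)·(7/11) + (7/8)·(-54/11) = -371/88.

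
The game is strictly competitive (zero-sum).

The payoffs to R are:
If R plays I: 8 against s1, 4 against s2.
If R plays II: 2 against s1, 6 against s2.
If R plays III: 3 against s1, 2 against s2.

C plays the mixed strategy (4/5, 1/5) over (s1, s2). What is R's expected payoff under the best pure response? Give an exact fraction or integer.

36/5

I: (8)·(4/5) + (4)·(1/5) = 36/5.
II: (2)·(4/5) + (6)·(1/5) = 14/5.
III: (3)·(4/5) + (2)·(1/5) = 14/5.
The best pure response is I with expected payoff 36/5.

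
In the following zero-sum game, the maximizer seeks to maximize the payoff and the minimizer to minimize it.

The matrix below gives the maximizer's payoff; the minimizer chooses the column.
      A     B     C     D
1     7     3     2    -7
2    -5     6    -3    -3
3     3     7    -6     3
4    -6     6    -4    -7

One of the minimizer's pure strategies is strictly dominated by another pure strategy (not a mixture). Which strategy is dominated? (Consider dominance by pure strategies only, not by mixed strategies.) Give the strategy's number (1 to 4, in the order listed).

2

The minimizer prefers columns that give the maximizer less. Compare B with C: 2 < 3, -3 < 6, -6 < 7, -4 < 6.
So C strictly dominates B for the minimizer; B is strictly dominated.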